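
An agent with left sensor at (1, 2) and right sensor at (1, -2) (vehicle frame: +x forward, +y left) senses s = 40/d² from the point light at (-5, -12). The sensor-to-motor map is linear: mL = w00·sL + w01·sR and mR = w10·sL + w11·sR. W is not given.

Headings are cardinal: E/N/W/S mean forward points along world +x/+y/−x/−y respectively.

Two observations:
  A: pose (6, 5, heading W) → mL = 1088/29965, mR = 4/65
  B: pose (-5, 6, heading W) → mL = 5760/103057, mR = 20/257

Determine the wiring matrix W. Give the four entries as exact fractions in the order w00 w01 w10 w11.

1 -1 1/2 0

obs A: pose=(6,5,W) → sL=8/65, sR=40/461, mL=1088/29965, mR=4/65
obs B: pose=(-5,6,W) → sL=40/257, sR=40/401, mL=5760/103057, mR=20/257
sensor matrix S = [[8/65, 40/461], [40/257, 40/401]]; det S = -758272/617620601
solve [mL_A; mL_B] = S·[w00; w01] and [mR_A; mR_B] = S·[w10; w11]:
  w00 = 1, w01 = -1, w10 = 1/2, w11 = 0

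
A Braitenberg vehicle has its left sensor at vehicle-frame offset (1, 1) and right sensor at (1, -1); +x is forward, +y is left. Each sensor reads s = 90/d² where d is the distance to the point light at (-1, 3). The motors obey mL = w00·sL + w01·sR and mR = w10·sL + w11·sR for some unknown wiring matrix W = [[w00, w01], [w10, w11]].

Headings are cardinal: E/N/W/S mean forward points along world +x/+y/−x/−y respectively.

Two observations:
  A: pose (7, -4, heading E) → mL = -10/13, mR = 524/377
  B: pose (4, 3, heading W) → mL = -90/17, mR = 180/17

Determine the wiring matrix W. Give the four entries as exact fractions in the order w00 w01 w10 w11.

obs A: pose=(7,-4,E) → sL=10/13, sR=18/29, mL=-10/13, mR=524/377
obs B: pose=(4,3,W) → sL=90/17, sR=90/17, mL=-90/17, mR=180/17
sensor matrix S = [[10/13, 18/29], [90/17, 90/17]]; det S = 5040/6409
solve [mL_A; mL_B] = S·[w00; w01] and [mR_A; mR_B] = S·[w10; w11]:
  w00 = -1, w01 = 0, w10 = 1, w11 = 1

-1 0 1 1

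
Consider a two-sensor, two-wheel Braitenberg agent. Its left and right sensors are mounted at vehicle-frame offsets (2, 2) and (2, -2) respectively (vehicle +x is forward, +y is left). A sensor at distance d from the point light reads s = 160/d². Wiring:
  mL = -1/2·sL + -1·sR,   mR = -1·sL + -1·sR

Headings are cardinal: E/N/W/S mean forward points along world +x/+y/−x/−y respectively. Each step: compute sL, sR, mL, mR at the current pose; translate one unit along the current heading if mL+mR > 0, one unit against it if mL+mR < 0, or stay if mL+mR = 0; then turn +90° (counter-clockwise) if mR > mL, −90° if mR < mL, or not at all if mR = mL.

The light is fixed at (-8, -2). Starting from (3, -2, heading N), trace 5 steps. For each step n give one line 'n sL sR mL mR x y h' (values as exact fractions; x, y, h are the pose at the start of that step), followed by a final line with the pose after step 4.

0 32/17 160/173 -5488/2941 -8256/2941 3 -2 N
1 16/17 80/89 -2072/1513 -2784/1513 3 -3 E
2 160/153 160/73 -30320/11169 -36160/11169 2 -3 S
3 40/17 40/17 -60/17 -80/17 2 -2 W
4 32/17 160/173 -5488/2941 -8256/2941 3 -2 N
final 3 -3 E

n=0: pose=(3,-2,N); sL=32/17, sR=160/173; mL=-5488/2941, mR=-8256/2941; mL+mR=-13744/2941 → advance -1; mR−mL=-16/17 → turn -1·90°
n=1: pose=(3,-3,E); sL=16/17, sR=80/89; mL=-2072/1513, mR=-2784/1513; mL+mR=-4856/1513 → advance -1; mR−mL=-8/17 → turn -1·90°
n=2: pose=(2,-3,S); sL=160/153, sR=160/73; mL=-30320/11169, mR=-36160/11169; mL+mR=-22160/3723 → advance -1; mR−mL=-80/153 → turn -1·90°
n=3: pose=(2,-2,W); sL=40/17, sR=40/17; mL=-60/17, mR=-80/17; mL+mR=-140/17 → advance -1; mR−mL=-20/17 → turn -1·90°
n=4: pose=(3,-2,N); sL=32/17, sR=160/173; mL=-5488/2941, mR=-8256/2941; mL+mR=-13744/2941 → advance -1; mR−mL=-16/17 → turn -1·90°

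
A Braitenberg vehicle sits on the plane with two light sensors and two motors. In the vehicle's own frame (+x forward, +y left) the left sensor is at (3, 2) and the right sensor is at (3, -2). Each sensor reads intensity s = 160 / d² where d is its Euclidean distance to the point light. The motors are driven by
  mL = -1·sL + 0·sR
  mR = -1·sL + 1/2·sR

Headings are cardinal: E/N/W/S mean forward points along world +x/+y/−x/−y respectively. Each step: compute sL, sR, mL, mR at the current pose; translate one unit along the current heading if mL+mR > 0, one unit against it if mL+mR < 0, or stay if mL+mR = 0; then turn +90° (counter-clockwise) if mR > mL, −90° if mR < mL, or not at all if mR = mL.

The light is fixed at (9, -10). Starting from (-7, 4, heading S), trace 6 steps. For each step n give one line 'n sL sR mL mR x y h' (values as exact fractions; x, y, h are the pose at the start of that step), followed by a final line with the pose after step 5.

n=0: pose=(-7,4,S); sL=160/317, sR=32/89; mL=-160/317, mR=-9168/28213; mL+mR=-23408/28213 → advance -1; mR−mL=16/89 → turn +1·90°
n=1: pose=(-7,5,E); sL=80/229, sR=80/169; mL=-80/229, mR=-4360/38701; mL+mR=-17880/38701 → advance -1; mR−mL=40/169 → turn +1·90°
n=2: pose=(-8,5,N); sL=32/137, sR=160/549; mL=-32/137, mR=-6608/75213; mL+mR=-24176/75213 → advance -1; mR−mL=80/549 → turn +1·90°
n=3: pose=(-8,4,W); sL=5/17, sR=10/41; mL=-5/17, mR=-120/697; mL+mR=-325/697 → advance -1; mR−mL=5/41 → turn +1·90°
n=4: pose=(-7,4,S); sL=160/317, sR=32/89; mL=-160/317, mR=-9168/28213; mL+mR=-23408/28213 → advance -1; mR−mL=16/89 → turn +1·90°
n=5: pose=(-7,5,E); sL=80/229, sR=80/169; mL=-80/229, mR=-4360/38701; mL+mR=-17880/38701 → advance -1; mR−mL=40/169 → turn +1·90°

0 160/317 32/89 -160/317 -9168/28213 -7 4 S
1 80/229 80/169 -80/229 -4360/38701 -7 5 E
2 32/137 160/549 -32/137 -6608/75213 -8 5 N
3 5/17 10/41 -5/17 -120/697 -8 4 W
4 160/317 32/89 -160/317 -9168/28213 -7 4 S
5 80/229 80/169 -80/229 -4360/38701 -7 5 E
final -8 5 N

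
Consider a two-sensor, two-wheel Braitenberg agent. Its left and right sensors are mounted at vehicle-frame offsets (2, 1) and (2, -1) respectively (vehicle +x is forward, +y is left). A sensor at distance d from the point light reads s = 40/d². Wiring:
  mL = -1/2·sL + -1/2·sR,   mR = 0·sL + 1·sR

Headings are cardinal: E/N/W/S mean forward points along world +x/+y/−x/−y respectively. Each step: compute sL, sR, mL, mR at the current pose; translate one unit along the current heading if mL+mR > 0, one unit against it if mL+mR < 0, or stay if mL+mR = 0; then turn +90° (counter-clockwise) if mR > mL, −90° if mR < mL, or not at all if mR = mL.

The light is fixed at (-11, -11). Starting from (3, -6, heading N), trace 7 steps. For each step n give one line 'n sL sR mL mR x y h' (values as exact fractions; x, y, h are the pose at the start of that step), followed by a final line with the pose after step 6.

n=0: pose=(3,-6,N); sL=20/109, sR=20/137; mL=-2460/14933, mR=20/137; mL+mR=-280/14933 → advance -1; mR−mL=4640/14933 → turn +1·90°
n=1: pose=(3,-7,W); sL=40/153, sR=40/169; mL=-6440/25857, mR=40/169; mL+mR=-320/25857 → advance -1; mR−mL=12560/25857 → turn +1·90°
n=2: pose=(4,-7,S); sL=2/13, sR=1/5; mL=-23/130, mR=1/5; mL+mR=3/130 → advance +1; mR−mL=49/130 → turn +1·90°
n=3: pose=(4,-8,E); sL=8/61, sR=40/293; mL=-2392/17873, mR=40/293; mL+mR=48/17873 → advance +1; mR−mL=4832/17873 → turn +1·90°
n=4: pose=(5,-8,N); sL=4/25, sR=20/157; mL=-564/3925, mR=20/157; mL+mR=-64/3925 → advance -1; mR−mL=1064/3925 → turn +1·90°
n=5: pose=(5,-9,W); sL=40/197, sR=8/41; mL=-1608/8077, mR=8/41; mL+mR=-32/8077 → advance -1; mR−mL=3184/8077 → turn +1·90°
n=6: pose=(6,-9,S); sL=10/81, sR=5/32; mL=-725/5184, mR=5/32; mL+mR=85/5184 → advance +1; mR−mL=1535/5184 → turn +1·90°

0 20/109 20/137 -2460/14933 20/137 3 -6 N
1 40/153 40/169 -6440/25857 40/169 3 -7 W
2 2/13 1/5 -23/130 1/5 4 -7 S
3 8/61 40/293 -2392/17873 40/293 4 -8 E
4 4/25 20/157 -564/3925 20/157 5 -8 N
5 40/197 8/41 -1608/8077 8/41 5 -9 W
6 10/81 5/32 -725/5184 5/32 6 -9 S
final 6 -10 E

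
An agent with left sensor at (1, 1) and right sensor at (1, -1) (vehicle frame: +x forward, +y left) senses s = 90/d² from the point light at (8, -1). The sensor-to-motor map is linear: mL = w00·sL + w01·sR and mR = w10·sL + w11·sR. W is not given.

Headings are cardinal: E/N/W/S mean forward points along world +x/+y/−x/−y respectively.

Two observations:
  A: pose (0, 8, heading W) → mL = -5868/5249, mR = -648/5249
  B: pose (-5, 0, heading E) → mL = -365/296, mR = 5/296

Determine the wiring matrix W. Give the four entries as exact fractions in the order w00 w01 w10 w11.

-1 -1 -1 1

obs A: pose=(0,8,W) → sL=18/29, sR=90/181, mL=-5868/5249, mR=-648/5249
obs B: pose=(-5,0,E) → sL=45/74, sR=5/8, mL=-365/296, mR=5/296
sensor matrix S = [[18/29, 90/181], [45/74, 5/8]]; det S = 66465/776852
solve [mL_A; mL_B] = S·[w00; w01] and [mR_A; mR_B] = S·[w10; w11]:
  w00 = -1, w01 = -1, w10 = -1, w11 = 1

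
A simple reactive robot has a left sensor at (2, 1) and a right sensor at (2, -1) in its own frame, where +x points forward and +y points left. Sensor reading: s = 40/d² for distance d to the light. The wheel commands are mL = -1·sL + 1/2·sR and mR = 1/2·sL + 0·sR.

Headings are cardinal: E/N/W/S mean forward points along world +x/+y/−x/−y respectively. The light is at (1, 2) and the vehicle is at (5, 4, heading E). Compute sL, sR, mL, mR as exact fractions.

8/9 40/37 -116/333 4/9

left sensor world pos  = (7, 5); dL² = 45
right sensor world pos = (7, 3); dR² = 37
sL = 40/45 = 8/9
sR = 40/37 = 40/37
mL = -1·sL + 1/2·sR = -116/333
mR = 1/2·sL + 0·sR = 4/9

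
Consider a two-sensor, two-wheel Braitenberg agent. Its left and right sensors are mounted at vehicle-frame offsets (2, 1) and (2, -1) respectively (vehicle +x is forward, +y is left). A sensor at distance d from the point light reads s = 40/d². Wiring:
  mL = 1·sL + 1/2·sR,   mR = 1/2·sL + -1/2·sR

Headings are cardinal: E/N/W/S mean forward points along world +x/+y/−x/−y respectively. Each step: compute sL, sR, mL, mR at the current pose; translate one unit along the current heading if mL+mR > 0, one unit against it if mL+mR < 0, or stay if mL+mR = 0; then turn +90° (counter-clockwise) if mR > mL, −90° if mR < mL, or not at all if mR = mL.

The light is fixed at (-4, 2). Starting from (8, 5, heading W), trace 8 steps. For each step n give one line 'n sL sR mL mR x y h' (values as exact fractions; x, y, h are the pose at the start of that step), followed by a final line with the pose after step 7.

n=0: pose=(8,5,W); sL=5/13, sR=10/29; mL=210/377, mR=15/754; mL+mR=15/26 → advance +1; mR−mL=-405/754 → turn -1·90°
n=1: pose=(7,5,N); sL=8/25, sR=40/169; mL=1852/4225, mR=176/4225; mL+mR=12/25 → advance +1; mR−mL=-1676/4225 → turn -1·90°
n=2: pose=(7,6,E); sL=20/97, sR=20/89; mL=2750/8633, mR=-80/8633; mL+mR=30/97 → advance +1; mR−mL=-2830/8633 → turn -1·90°
n=3: pose=(8,6,S); sL=40/173, sR=8/25; mL=1692/4325, mR=-192/4325; mL+mR=60/173 → advance +1; mR−mL=-1884/4325 → turn -1·90°
n=4: pose=(8,5,W); sL=5/13, sR=10/29; mL=210/377, mR=15/754; mL+mR=15/26 → advance +1; mR−mL=-405/754 → turn -1·90°
n=5: pose=(7,5,N); sL=8/25, sR=40/169; mL=1852/4225, mR=176/4225; mL+mR=12/25 → advance +1; mR−mL=-1676/4225 → turn -1·90°
n=6: pose=(7,6,E); sL=20/97, sR=20/89; mL=2750/8633, mR=-80/8633; mL+mR=30/97 → advance +1; mR−mL=-2830/8633 → turn -1·90°
n=7: pose=(8,6,S); sL=40/173, sR=8/25; mL=1692/4325, mR=-192/4325; mL+mR=60/173 → advance +1; mR−mL=-1884/4325 → turn -1·90°

0 5/13 10/29 210/377 15/754 8 5 W
1 8/25 40/169 1852/4225 176/4225 7 5 N
2 20/97 20/89 2750/8633 -80/8633 7 6 E
3 40/173 8/25 1692/4325 -192/4325 8 6 S
4 5/13 10/29 210/377 15/754 8 5 W
5 8/25 40/169 1852/4225 176/4225 7 5 N
6 20/97 20/89 2750/8633 -80/8633 7 6 E
7 40/173 8/25 1692/4325 -192/4325 8 6 S
final 8 5 W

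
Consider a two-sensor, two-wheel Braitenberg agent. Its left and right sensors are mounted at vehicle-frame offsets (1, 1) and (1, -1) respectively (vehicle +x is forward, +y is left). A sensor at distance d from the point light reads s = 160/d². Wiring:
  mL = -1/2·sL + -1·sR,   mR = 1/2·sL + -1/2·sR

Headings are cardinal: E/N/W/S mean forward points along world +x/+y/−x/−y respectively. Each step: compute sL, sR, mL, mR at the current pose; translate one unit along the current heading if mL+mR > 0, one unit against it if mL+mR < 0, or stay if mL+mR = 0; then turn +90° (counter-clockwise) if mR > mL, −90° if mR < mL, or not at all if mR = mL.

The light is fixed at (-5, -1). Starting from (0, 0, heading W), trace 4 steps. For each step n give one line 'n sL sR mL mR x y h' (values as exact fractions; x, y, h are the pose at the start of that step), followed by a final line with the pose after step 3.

n=0: pose=(0,0,W); sL=10, sR=8; mL=-13, mR=1; mL+mR=-12 → advance -1; mR−mL=14 → turn +1·90°
n=1: pose=(1,0,S); sL=160/49, sR=32/5; mL=-1968/245, mR=-384/245; mL+mR=-48/5 → advance -1; mR−mL=1584/245 → turn +1·90°
n=2: pose=(1,1,E); sL=80/29, sR=16/5; mL=-664/145, mR=-32/145; mL+mR=-24/5 → advance -1; mR−mL=632/145 → turn +1·90°
n=3: pose=(0,1,N); sL=32/5, sR=32/9; mL=-304/45, mR=64/45; mL+mR=-16/3 → advance -1; mR−mL=368/45 → turn +1·90°

0 10 8 -13 1 0 0 W
1 160/49 32/5 -1968/245 -384/245 1 0 S
2 80/29 16/5 -664/145 -32/145 1 1 E
3 32/5 32/9 -304/45 64/45 0 1 N
final 0 0 W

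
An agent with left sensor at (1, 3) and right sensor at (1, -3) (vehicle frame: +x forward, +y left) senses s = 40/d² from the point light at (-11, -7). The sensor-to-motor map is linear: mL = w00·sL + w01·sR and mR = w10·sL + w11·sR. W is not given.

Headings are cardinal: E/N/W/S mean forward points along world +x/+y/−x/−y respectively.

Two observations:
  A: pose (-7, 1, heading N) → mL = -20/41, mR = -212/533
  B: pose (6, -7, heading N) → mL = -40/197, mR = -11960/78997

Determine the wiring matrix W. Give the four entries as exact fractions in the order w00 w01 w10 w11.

-1 0 -1/2 -1/2

obs A: pose=(-7,1,N) → sL=20/41, sR=4/13, mL=-20/41, mR=-212/533
obs B: pose=(6,-7,N) → sL=40/197, sR=40/401, mL=-40/197, mR=-11960/78997
sensor matrix S = [[20/41, 4/13], [40/197, 40/401]]; det S = -581760/42105401
solve [mL_A; mL_B] = S·[w00; w01] and [mR_A; mR_B] = S·[w10; w11]:
  w00 = -1, w01 = 0, w10 = -1/2, w11 = -1/2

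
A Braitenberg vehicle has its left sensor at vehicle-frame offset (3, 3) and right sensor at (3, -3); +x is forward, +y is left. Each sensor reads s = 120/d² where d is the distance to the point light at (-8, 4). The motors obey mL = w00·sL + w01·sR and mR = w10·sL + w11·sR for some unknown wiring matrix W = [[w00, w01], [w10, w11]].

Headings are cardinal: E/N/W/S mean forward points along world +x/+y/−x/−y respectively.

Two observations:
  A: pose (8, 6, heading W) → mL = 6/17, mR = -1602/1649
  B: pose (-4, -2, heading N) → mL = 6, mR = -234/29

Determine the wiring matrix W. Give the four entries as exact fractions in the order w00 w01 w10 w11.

1/2 0 -1/2 -1

obs A: pose=(8,6,W) → sL=12/17, sR=60/97, mL=6/17, mR=-1602/1649
obs B: pose=(-4,-2,N) → sL=12, sR=60/29, mL=6, mR=-234/29
sensor matrix S = [[12/17, 60/97], [12, 60/29]]; det S = -285120/47821
solve [mL_A; mL_B] = S·[w00; w01] and [mR_A; mR_B] = S·[w10; w11]:
  w00 = 1/2, w01 = 0, w10 = -1/2, w11 = -1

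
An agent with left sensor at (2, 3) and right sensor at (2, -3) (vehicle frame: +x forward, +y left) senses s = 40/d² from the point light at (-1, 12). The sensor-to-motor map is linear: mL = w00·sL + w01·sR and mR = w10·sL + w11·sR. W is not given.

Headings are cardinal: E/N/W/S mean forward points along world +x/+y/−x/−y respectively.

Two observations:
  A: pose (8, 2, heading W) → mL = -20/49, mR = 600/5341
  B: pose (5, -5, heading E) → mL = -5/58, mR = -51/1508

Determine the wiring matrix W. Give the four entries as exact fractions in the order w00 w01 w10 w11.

0 -1 -1/2 1/2

obs A: pose=(8,2,W) → sL=20/109, sR=20/49, mL=-20/49, mR=600/5341
obs B: pose=(5,-5,E) → sL=2/13, sR=5/58, mL=-5/58, mR=-51/1508
sensor matrix S = [[20/109, 20/49], [2/13, 5/58]]; det S = -94590/2013557
solve [mL_A; mL_B] = S·[w00; w01] and [mR_A; mR_B] = S·[w10; w11]:
  w00 = 0, w01 = -1, w10 = -1/2, w11 = 1/2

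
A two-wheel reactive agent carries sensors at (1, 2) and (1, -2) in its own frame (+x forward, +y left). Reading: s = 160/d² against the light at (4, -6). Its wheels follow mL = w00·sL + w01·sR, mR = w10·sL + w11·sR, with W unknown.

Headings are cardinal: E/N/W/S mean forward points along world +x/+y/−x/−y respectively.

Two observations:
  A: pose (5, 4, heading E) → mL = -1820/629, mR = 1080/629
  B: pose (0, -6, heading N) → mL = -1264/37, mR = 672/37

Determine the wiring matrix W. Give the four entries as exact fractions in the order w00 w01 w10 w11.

-1/2 -1 1/2 1/2

obs A: pose=(5,4,E) → sL=40/37, sR=40/17, mL=-1820/629, mR=1080/629
obs B: pose=(0,-6,N) → sL=160/37, sR=32, mL=-1264/37, mR=672/37
sensor matrix S = [[40/37, 40/17], [160/37, 32]]; det S = 15360/629
solve [mL_A; mL_B] = S·[w00; w01] and [mR_A; mR_B] = S·[w10; w11]:
  w00 = -1/2, w01 = -1, w10 = 1/2, w11 = 1/2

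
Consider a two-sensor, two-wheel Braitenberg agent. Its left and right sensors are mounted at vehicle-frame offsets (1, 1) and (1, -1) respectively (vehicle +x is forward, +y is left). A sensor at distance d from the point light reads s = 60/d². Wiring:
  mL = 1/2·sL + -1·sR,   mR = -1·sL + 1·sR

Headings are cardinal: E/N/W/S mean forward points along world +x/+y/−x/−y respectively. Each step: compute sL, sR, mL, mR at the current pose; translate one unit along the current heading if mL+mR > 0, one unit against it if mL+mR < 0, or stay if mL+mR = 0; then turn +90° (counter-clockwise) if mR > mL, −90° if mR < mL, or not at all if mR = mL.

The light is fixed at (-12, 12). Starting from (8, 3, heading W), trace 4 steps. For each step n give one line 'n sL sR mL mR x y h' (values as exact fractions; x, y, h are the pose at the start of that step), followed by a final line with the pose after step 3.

0 60/461 12/85 -2982/39185 432/39185 8 3 W
1 15/146 3/25 -501/7300 63/3650 9 3 S
2 60/533 12/113 -3006/60229 -384/60229 9 4 E
3 6/41 6/49 -99/2009 -48/2009 8 4 N
final 8 3 W

n=0: pose=(8,3,W); sL=60/461, sR=12/85; mL=-2982/39185, mR=432/39185; mL+mR=-30/461 → advance -1; mR−mL=3414/39185 → turn +1·90°
n=1: pose=(9,3,S); sL=15/146, sR=3/25; mL=-501/7300, mR=63/3650; mL+mR=-15/292 → advance -1; mR−mL=627/7300 → turn +1·90°
n=2: pose=(9,4,E); sL=60/533, sR=12/113; mL=-3006/60229, mR=-384/60229; mL+mR=-30/533 → advance -1; mR−mL=2622/60229 → turn +1·90°
n=3: pose=(8,4,N); sL=6/41, sR=6/49; mL=-99/2009, mR=-48/2009; mL+mR=-3/41 → advance -1; mR−mL=51/2009 → turn +1·90°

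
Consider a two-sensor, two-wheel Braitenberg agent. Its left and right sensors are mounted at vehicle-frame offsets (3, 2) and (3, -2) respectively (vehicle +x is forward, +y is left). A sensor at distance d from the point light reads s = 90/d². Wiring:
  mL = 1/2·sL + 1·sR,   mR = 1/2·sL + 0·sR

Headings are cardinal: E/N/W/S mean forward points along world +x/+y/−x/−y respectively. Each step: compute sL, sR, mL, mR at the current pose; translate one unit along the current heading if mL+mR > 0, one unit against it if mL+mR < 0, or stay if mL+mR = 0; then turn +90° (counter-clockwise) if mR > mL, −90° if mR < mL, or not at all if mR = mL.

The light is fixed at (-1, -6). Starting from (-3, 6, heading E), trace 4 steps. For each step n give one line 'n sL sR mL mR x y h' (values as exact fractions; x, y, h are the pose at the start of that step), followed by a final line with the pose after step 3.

n=0: pose=(-3,6,E); sL=90/197, sR=90/101; mL=22275/19897, mR=45/197; mL+mR=26820/19897 → advance +1; mR−mL=-90/101 → turn -1·90°
n=1: pose=(-2,6,S); sL=45/41, sR=1; mL=127/82, mR=45/82; mL+mR=86/41 → advance +1; mR−mL=-1 → turn -1·90°
n=2: pose=(-2,5,W); sL=90/97, sR=18/37; mL=3411/3589, mR=45/97; mL+mR=5076/3589 → advance +1; mR−mL=-18/37 → turn -1·90°
n=3: pose=(-3,5,N); sL=45/106, sR=45/98; mL=6975/10388, mR=45/212; mL+mR=2295/2597 → advance +1; mR−mL=-45/98 → turn -1·90°

0 90/197 90/101 22275/19897 45/197 -3 6 E
1 45/41 1 127/82 45/82 -2 6 S
2 90/97 18/37 3411/3589 45/97 -2 5 W
3 45/106 45/98 6975/10388 45/212 -3 5 N
final -3 6 E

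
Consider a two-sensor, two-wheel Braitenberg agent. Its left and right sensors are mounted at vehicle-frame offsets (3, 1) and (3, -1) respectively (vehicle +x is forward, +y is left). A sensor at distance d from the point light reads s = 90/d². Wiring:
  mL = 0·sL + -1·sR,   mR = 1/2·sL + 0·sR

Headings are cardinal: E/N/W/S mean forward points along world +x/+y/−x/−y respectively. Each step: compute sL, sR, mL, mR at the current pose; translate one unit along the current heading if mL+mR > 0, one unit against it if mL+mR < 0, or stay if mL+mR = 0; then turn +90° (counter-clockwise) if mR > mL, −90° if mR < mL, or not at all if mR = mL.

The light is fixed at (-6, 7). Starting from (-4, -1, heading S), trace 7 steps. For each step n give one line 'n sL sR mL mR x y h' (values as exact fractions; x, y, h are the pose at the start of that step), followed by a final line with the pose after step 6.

n=0: pose=(-4,-1,S); sL=9/13, sR=45/61; mL=-45/61, mR=9/26; mL+mR=-621/1586 → advance -1; mR−mL=1719/1586 → turn +1·90°
n=1: pose=(-4,0,E); sL=90/61, sR=90/89; mL=-90/89, mR=45/61; mL+mR=-1485/5429 → advance -1; mR−mL=9495/5429 → turn +1·90°
n=2: pose=(-5,0,N); sL=45/8, sR=9/2; mL=-9/2, mR=45/16; mL+mR=-27/16 → advance -1; mR−mL=117/16 → turn +1·90°
n=3: pose=(-5,-1,W); sL=18/17, sR=90/53; mL=-90/53, mR=9/17; mL+mR=-1053/901 → advance -1; mR−mL=2007/901 → turn +1·90°
n=4: pose=(-4,-1,S); sL=9/13, sR=45/61; mL=-45/61, mR=9/26; mL+mR=-621/1586 → advance -1; mR−mL=1719/1586 → turn +1·90°
n=5: pose=(-4,0,E); sL=90/61, sR=90/89; mL=-90/89, mR=45/61; mL+mR=-1485/5429 → advance -1; mR−mL=9495/5429 → turn +1·90°
n=6: pose=(-5,0,N); sL=45/8, sR=9/2; mL=-9/2, mR=45/16; mL+mR=-27/16 → advance -1; mR−mL=117/16 → turn +1·90°

0 9/13 45/61 -45/61 9/26 -4 -1 S
1 90/61 90/89 -90/89 45/61 -4 0 E
2 45/8 9/2 -9/2 45/16 -5 0 N
3 18/17 90/53 -90/53 9/17 -5 -1 W
4 9/13 45/61 -45/61 9/26 -4 -1 S
5 90/61 90/89 -90/89 45/61 -4 0 E
6 45/8 9/2 -9/2 45/16 -5 0 N
final -5 -1 W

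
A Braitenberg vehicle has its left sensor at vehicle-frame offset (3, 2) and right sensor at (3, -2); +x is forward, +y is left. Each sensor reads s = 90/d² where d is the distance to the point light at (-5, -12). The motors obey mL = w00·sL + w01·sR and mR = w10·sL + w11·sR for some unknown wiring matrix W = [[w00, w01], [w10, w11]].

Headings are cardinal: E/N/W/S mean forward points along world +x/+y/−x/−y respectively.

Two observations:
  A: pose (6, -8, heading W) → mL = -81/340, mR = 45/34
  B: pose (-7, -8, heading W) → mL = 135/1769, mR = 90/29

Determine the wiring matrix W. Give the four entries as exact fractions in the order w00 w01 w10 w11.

obs A: pose=(6,-8,W) → sL=45/34, sR=9/10, mL=-81/340, mR=45/34
obs B: pose=(-7,-8,W) → sL=90/29, sR=90/61, mL=135/1769, mR=90/29
sensor matrix S = [[45/34, 9/10], [90/29, 90/61]]; det S = -25272/30073
solve [mL_A; mL_B] = S·[w00; w01] and [mR_A; mR_B] = S·[w10; w11]:
  w00 = 1/2, w01 = -1, w10 = 1, w11 = 0

1/2 -1 1 0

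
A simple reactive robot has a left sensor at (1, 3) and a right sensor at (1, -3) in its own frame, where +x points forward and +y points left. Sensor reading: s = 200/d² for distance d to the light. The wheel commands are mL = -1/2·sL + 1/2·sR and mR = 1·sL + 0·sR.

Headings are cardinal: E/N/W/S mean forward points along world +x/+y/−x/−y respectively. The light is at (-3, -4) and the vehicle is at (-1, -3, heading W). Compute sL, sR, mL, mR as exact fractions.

left sensor world pos  = (-2, -6); dL² = 5
right sensor world pos = (-2, 0); dR² = 17
sL = 200/5 = 40
sR = 200/17 = 200/17
mL = -1/2·sL + 1/2·sR = -240/17
mR = 1·sL + 0·sR = 40

40 200/17 -240/17 40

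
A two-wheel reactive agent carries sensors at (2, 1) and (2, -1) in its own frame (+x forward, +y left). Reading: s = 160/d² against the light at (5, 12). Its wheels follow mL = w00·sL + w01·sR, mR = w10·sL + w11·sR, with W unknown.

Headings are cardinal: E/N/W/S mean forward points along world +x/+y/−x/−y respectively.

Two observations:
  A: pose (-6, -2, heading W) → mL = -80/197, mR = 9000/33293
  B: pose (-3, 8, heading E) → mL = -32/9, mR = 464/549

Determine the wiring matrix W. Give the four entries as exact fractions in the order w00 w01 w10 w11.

obs A: pose=(-6,-2,W) → sL=80/197, sR=80/169, mL=-80/197, mR=9000/33293
obs B: pose=(-3,8,E) → sL=32/9, sR=160/61, mL=-32/9, mR=464/549
sensor matrix S = [[80/197, 80/169], [32/9, 160/61]]; det S = -11294720/18277857
solve [mL_A; mL_B] = S·[w00; w01] and [mR_A; mR_B] = S·[w10; w11]:
  w00 = -1, w01 = 0, w10 = -1/2, w11 = 1

-1 0 -1/2 1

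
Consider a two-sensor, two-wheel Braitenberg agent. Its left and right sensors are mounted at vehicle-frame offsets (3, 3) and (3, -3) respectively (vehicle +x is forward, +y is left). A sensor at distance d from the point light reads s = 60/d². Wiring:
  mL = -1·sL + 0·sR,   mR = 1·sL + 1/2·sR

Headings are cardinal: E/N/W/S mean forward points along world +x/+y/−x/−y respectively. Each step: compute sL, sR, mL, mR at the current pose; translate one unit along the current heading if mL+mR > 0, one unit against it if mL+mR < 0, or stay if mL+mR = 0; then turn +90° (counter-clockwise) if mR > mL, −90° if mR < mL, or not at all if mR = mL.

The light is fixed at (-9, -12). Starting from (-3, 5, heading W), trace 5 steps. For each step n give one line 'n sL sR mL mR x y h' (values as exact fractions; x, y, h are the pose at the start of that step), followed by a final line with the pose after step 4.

0 12/41 60/409 -12/41 6138/16769 -3 5 W
1 3/13 3/10 -3/13 99/260 -4 5 S
2 12/85 60/233 -12/85 5346/19805 -4 4 E
3 6/37 30/221 -6/37 1881/8177 -3 4 N
4 12/41 60/409 -12/41 6138/16769 -3 5 W
final -4 5 S

n=0: pose=(-3,5,W); sL=12/41, sR=60/409; mL=-12/41, mR=6138/16769; mL+mR=30/409 → advance +1; mR−mL=11046/16769 → turn +1·90°
n=1: pose=(-4,5,S); sL=3/13, sR=3/10; mL=-3/13, mR=99/260; mL+mR=3/20 → advance +1; mR−mL=159/260 → turn +1·90°
n=2: pose=(-4,4,E); sL=12/85, sR=60/233; mL=-12/85, mR=5346/19805; mL+mR=30/233 → advance +1; mR−mL=8142/19805 → turn +1·90°
n=3: pose=(-3,4,N); sL=6/37, sR=30/221; mL=-6/37, mR=1881/8177; mL+mR=15/221 → advance +1; mR−mL=3207/8177 → turn +1·90°
n=4: pose=(-3,5,W); sL=12/41, sR=60/409; mL=-12/41, mR=6138/16769; mL+mR=30/409 → advance +1; mR−mL=11046/16769 → turn +1·90°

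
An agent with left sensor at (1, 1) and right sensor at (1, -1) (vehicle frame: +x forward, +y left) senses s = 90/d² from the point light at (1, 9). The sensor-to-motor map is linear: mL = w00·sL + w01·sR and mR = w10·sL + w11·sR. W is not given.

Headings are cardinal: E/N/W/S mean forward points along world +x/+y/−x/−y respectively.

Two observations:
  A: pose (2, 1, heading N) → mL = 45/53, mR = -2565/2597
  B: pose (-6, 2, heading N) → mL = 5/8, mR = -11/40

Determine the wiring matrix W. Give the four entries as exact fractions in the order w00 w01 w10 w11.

0 1/2 -1 1/2

obs A: pose=(2,1,N) → sL=90/49, sR=90/53, mL=45/53, mR=-2565/2597
obs B: pose=(-6,2,N) → sL=9/10, sR=5/4, mL=5/8, mR=-11/40
sensor matrix S = [[90/49, 90/53], [9/10, 5/4]]; det S = 3987/5194
solve [mL_A; mL_B] = S·[w00; w01] and [mR_A; mR_B] = S·[w10; w11]:
  w00 = 0, w01 = 1/2, w10 = -1, w11 = 1/2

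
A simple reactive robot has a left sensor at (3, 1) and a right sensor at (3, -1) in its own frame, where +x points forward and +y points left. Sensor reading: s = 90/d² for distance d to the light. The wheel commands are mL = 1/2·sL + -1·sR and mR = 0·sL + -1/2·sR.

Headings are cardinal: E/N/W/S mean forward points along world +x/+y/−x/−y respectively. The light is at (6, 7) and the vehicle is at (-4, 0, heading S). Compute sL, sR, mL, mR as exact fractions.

90/181 90/221 -6345/40001 -45/221

left sensor world pos  = (-3, -3); dL² = 181
right sensor world pos = (-5, -3); dR² = 221
sL = 90/181 = 90/181
sR = 90/221 = 90/221
mL = 1/2·sL + -1·sR = -6345/40001
mR = 0·sL + -1/2·sR = -45/221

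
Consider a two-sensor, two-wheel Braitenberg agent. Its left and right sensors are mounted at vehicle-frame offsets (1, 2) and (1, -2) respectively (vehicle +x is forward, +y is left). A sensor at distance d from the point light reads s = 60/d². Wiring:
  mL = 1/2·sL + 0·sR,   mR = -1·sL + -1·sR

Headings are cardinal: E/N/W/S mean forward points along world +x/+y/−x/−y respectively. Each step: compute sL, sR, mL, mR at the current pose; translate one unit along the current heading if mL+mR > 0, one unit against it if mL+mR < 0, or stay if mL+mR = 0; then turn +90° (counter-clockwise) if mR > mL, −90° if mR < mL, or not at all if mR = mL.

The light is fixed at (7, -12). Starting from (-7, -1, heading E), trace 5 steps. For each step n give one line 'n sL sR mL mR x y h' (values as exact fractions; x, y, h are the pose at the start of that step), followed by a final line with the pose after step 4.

0 30/169 6/25 15/169 -1764/4225 -7 -1 E
1 60/269 60/389 30/269 -39480/104641 -8 -1 S
2 15/89 15/113 15/178 -3030/10057 -8 0 W
3 12/85 60/313 6/85 -8856/26605 -7 0 N
4 30/169 6/25 15/169 -1764/4225 -7 -1 E
final -8 -1 S

n=0: pose=(-7,-1,E); sL=30/169, sR=6/25; mL=15/169, mR=-1764/4225; mL+mR=-1389/4225 → advance -1; mR−mL=-2139/4225 → turn -1·90°
n=1: pose=(-8,-1,S); sL=60/269, sR=60/389; mL=30/269, mR=-39480/104641; mL+mR=-27810/104641 → advance -1; mR−mL=-51150/104641 → turn -1·90°
n=2: pose=(-8,0,W); sL=15/89, sR=15/113; mL=15/178, mR=-3030/10057; mL+mR=-4365/20114 → advance -1; mR−mL=-7755/20114 → turn -1·90°
n=3: pose=(-7,0,N); sL=12/85, sR=60/313; mL=6/85, mR=-8856/26605; mL+mR=-6978/26605 → advance -1; mR−mL=-10734/26605 → turn -1·90°
n=4: pose=(-7,-1,E); sL=30/169, sR=6/25; mL=15/169, mR=-1764/4225; mL+mR=-1389/4225 → advance -1; mR−mL=-2139/4225 → turn -1·90°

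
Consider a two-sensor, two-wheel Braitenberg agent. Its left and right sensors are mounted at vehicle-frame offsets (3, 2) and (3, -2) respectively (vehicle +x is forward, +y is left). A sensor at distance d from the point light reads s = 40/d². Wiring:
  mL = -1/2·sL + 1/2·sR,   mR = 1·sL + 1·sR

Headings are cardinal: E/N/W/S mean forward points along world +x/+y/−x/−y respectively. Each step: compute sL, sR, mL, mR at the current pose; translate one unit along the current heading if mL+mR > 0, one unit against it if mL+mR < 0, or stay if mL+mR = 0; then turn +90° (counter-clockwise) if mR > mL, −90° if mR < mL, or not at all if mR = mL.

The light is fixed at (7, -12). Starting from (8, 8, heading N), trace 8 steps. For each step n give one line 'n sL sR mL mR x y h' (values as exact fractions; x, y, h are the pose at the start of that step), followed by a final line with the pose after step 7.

n=0: pose=(8,8,N); sL=4/53, sR=20/269; mL=-8/14257, mR=2136/14257; mL+mR=2128/14257 → advance +1; mR−mL=2144/14257 → turn +1·90°
n=1: pose=(8,9,W); sL=8/73, sR=40/533; mL=-672/38909, mR=7184/38909; mL+mR=6512/38909 → advance +1; mR−mL=7856/38909 → turn +1·90°
n=2: pose=(7,9,S); sL=5/41, sR=5/41; mL=0, mR=10/41; mL+mR=10/41 → advance +1; mR−mL=10/41 → turn +1·90°
n=3: pose=(7,8,E); sL=40/493, sR=40/333; mL=3200/164169, mR=33040/164169; mL+mR=12080/54723 → advance +1; mR−mL=29840/164169 → turn +1·90°
n=4: pose=(8,8,N); sL=4/53, sR=20/269; mL=-8/14257, mR=2136/14257; mL+mR=2128/14257 → advance +1; mR−mL=2144/14257 → turn +1·90°
n=5: pose=(8,9,W); sL=8/73, sR=40/533; mL=-672/38909, mR=7184/38909; mL+mR=6512/38909 → advance +1; mR−mL=7856/38909 → turn +1·90°
n=6: pose=(7,9,S); sL=5/41, sR=5/41; mL=0, mR=10/41; mL+mR=10/41 → advance +1; mR−mL=10/41 → turn +1·90°
n=7: pose=(7,8,E); sL=40/493, sR=40/333; mL=3200/164169, mR=33040/164169; mL+mR=12080/54723 → advance +1; mR−mL=29840/164169 → turn +1·90°

0 4/53 20/269 -8/14257 2136/14257 8 8 N
1 8/73 40/533 -672/38909 7184/38909 8 9 W
2 5/41 5/41 0 10/41 7 9 S
3 40/493 40/333 3200/164169 33040/164169 7 8 E
4 4/53 20/269 -8/14257 2136/14257 8 8 N
5 8/73 40/533 -672/38909 7184/38909 8 9 W
6 5/41 5/41 0 10/41 7 9 S
7 40/493 40/333 3200/164169 33040/164169 7 8 E
final 8 8 N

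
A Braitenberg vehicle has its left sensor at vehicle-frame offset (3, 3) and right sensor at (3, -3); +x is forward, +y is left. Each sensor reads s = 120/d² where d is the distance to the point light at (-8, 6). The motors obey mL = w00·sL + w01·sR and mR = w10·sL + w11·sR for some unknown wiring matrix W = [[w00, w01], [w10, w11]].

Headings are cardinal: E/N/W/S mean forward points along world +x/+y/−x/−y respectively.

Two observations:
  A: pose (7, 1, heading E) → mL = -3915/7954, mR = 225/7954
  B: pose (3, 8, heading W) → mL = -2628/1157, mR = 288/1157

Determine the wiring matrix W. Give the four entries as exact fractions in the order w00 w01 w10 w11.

obs A: pose=(7,1,E) → sL=15/41, sR=30/97, mL=-3915/7954, mR=225/7954
obs B: pose=(3,8,W) → sL=24/13, sR=120/89, mL=-2628/1157, mR=288/1157
sensor matrix S = [[15/41, 30/97], [24/13, 120/89]]; det S = -357480/4601389
solve [mL_A; mL_B] = S·[w00; w01] and [mR_A; mR_B] = S·[w10; w11]:
  w00 = -1/2, w01 = -1, w10 = 1/2, w11 = -1/2

-1/2 -1 1/2 -1/2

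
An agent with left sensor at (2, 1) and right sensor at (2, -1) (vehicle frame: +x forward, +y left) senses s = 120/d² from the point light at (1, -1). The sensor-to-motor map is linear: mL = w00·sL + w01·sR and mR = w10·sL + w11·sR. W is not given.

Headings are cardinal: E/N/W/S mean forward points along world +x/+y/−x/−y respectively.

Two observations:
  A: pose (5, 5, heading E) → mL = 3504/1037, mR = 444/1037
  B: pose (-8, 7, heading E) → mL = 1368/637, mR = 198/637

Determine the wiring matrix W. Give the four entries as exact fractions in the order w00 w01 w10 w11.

obs A: pose=(5,5,E) → sL=24/17, sR=120/61, mL=3504/1037, mR=444/1037
obs B: pose=(-8,7,E) → sL=12/13, sR=60/49, mL=1368/637, mR=198/637
sensor matrix S = [[24/17, 120/61], [12/13, 60/49]]; det S = -57600/660569
solve [mL_A; mL_B] = S·[w00; w01] and [mR_A; mR_B] = S·[w10; w11]:
  w00 = 1, w01 = 1, w10 = 1, w11 = -1/2

1 1 1 -1/2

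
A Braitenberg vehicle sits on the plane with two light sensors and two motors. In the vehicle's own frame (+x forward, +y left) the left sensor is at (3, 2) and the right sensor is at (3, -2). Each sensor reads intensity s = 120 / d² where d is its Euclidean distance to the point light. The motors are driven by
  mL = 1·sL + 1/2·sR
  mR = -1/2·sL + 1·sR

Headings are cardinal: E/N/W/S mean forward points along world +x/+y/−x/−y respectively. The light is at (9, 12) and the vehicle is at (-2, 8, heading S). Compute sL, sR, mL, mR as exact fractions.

12/13 60/109 1698/1417 126/1417

left sensor world pos  = (0, 5); dL² = 130
right sensor world pos = (-4, 5); dR² = 218
sL = 120/130 = 12/13
sR = 120/218 = 60/109
mL = 1·sL + 1/2·sR = 1698/1417
mR = -1/2·sL + 1·sR = 126/1417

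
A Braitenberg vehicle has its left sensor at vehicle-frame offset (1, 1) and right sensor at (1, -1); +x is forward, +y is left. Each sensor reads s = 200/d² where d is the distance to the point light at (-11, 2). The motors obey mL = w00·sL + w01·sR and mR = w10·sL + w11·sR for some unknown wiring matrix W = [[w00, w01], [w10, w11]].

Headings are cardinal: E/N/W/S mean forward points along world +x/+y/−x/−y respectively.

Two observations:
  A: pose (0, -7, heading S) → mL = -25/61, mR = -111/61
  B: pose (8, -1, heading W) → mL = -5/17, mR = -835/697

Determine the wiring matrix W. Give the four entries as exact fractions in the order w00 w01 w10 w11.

-1/2 0 -1 -1

obs A: pose=(0,-7,S) → sL=50/61, sR=1, mL=-25/61, mR=-111/61
obs B: pose=(8,-1,W) → sL=10/17, sR=25/41, mL=-5/17, mR=-835/697
sensor matrix S = [[50/61, 1], [10/17, 25/41]]; det S = -3760/42517
solve [mL_A; mL_B] = S·[w00; w01] and [mR_A; mR_B] = S·[w10; w11]:
  w00 = -1/2, w01 = 0, w10 = -1, w11 = -1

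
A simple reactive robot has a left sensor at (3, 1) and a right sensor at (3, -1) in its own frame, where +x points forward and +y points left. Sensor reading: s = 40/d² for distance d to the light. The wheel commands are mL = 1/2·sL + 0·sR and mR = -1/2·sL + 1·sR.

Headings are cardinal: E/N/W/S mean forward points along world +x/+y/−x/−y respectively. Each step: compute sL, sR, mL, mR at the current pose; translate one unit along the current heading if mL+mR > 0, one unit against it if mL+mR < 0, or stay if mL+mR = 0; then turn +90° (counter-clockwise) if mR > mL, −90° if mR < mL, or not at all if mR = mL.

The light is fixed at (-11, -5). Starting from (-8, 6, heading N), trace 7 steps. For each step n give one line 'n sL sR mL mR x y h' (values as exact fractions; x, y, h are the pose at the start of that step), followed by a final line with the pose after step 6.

n=0: pose=(-8,6,N); sL=1/5, sR=10/53; mL=1/10, mR=47/530; mL+mR=10/53 → advance +1; mR−mL=-3/265 → turn -1·90°
n=1: pose=(-8,7,E); sL=8/41, sR=40/157; mL=4/41, mR=1012/6437; mL+mR=40/157 → advance +1; mR−mL=384/6437 → turn +1·90°
n=2: pose=(-7,7,N); sL=20/117, sR=4/25; mL=10/117, mR=218/2925; mL+mR=4/25 → advance +1; mR−mL=-32/2925 → turn -1·90°
n=3: pose=(-7,8,E); sL=8/49, sR=40/193; mL=4/49, mR=1188/9457; mL+mR=40/193 → advance +1; mR−mL=416/9457 → turn +1·90°
n=4: pose=(-6,8,N); sL=5/34, sR=10/73; mL=5/68, mR=315/4964; mL+mR=10/73 → advance +1; mR−mL=-25/2482 → turn -1·90°
n=5: pose=(-6,9,E); sL=40/289, sR=40/233; mL=20/289, mR=6900/67337; mL+mR=40/233 → advance +1; mR−mL=2240/67337 → turn +1·90°
n=6: pose=(-5,9,N); sL=20/157, sR=20/169; mL=10/157, mR=1450/26533; mL+mR=20/169 → advance +1; mR−mL=-240/26533 → turn -1·90°

0 1/5 10/53 1/10 47/530 -8 6 N
1 8/41 40/157 4/41 1012/6437 -8 7 E
2 20/117 4/25 10/117 218/2925 -7 7 N
3 8/49 40/193 4/49 1188/9457 -7 8 E
4 5/34 10/73 5/68 315/4964 -6 8 N
5 40/289 40/233 20/289 6900/67337 -6 9 E
6 20/157 20/169 10/157 1450/26533 -5 9 N
final -5 10 E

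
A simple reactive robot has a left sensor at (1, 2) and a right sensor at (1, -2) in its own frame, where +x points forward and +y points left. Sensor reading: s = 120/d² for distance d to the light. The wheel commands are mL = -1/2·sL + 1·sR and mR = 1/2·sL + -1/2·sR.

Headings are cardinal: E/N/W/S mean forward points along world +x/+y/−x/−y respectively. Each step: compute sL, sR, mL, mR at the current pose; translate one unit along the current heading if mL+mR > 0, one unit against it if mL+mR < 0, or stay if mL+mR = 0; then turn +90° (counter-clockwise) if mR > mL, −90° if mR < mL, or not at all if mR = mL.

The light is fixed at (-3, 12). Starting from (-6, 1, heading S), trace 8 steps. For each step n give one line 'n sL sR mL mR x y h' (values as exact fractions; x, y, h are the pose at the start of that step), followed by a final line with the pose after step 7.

0 24/29 120/169 1452/4901 288/4901 -6 1 S
1 30/53 30/29 1155/1537 -360/1537 -6 0 W
2 120/157 24/25 2268/3925 -384/3925 -7 0 N
3 4/3 60/89 2/267 88/267 -7 1 E
4 24/25 120/101 1788/2525 -288/2525 -6 1 N
5 30/17 30/37 -45/629 300/629 -6 2 E
6 120/97 40/27 2260/2619 -320/2619 -5 2 N
7 12/5 60/61 -66/305 216/305 -5 3 E
final -4 3 N

n=0: pose=(-6,1,S); sL=24/29, sR=120/169; mL=1452/4901, mR=288/4901; mL+mR=60/169 → advance +1; mR−mL=-1164/4901 → turn -1·90°
n=1: pose=(-6,0,W); sL=30/53, sR=30/29; mL=1155/1537, mR=-360/1537; mL+mR=15/29 → advance +1; mR−mL=-1515/1537 → turn -1·90°
n=2: pose=(-7,0,N); sL=120/157, sR=24/25; mL=2268/3925, mR=-384/3925; mL+mR=12/25 → advance +1; mR−mL=-2652/3925 → turn -1·90°
n=3: pose=(-7,1,E); sL=4/3, sR=60/89; mL=2/267, mR=88/267; mL+mR=30/89 → advance +1; mR−mL=86/267 → turn +1·90°
n=4: pose=(-6,1,N); sL=24/25, sR=120/101; mL=1788/2525, mR=-288/2525; mL+mR=60/101 → advance +1; mR−mL=-2076/2525 → turn -1·90°
n=5: pose=(-6,2,E); sL=30/17, sR=30/37; mL=-45/629, mR=300/629; mL+mR=15/37 → advance +1; mR−mL=345/629 → turn +1·90°
n=6: pose=(-5,2,N); sL=120/97, sR=40/27; mL=2260/2619, mR=-320/2619; mL+mR=20/27 → advance +1; mR−mL=-860/873 → turn -1·90°
n=7: pose=(-5,3,E); sL=12/5, sR=60/61; mL=-66/305, mR=216/305; mL+mR=30/61 → advance +1; mR−mL=282/305 → turn +1·90°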